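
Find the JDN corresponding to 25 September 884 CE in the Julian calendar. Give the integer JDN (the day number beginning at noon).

2044207

In the proleptic Gregorian calendar the same day is 29 September 884.
JDN 2299161 is 15 October 1582 CE (Gregorian); the target day is −254954 days from there, so JDN = 2044207.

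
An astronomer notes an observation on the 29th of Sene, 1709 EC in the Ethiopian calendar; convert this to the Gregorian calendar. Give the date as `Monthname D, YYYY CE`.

July 4, 1717 CE

Both dates share Julian Day Number 2348366; in the Gregorian calendar that is 4 July 1717 CE.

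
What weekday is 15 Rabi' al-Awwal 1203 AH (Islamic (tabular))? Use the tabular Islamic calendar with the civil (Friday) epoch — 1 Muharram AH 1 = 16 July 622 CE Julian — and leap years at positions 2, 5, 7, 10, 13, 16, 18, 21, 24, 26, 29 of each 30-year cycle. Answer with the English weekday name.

Sunday

Equivalently 14 December 1788 Gregorian, JDN 2374462.
2374462 ≡ 6 (mod 7); counting from Monday = 0 gives Sunday.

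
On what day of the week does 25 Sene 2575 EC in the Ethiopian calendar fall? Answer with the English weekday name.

In the Gregorian calendar this is 6 July 2583 (JDN 2664668).
Since JDN mod 7 = 6 (0 = Monday), the day is Sunday.

Sunday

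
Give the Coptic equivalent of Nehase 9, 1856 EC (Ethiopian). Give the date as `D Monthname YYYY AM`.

The source date corresponds to 14 August 1864 in the Gregorian calendar (JDN 2402098).
That day falls on 9 Mesori 1580 AM in the Coptic calendar.

9 Mesori 1580 AM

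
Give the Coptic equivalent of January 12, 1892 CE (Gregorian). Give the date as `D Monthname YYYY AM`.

Both dates share Julian Day Number 2412110; in the Coptic calendar that is 4 Tobi 1608 AM.

4 Tobi 1608 AM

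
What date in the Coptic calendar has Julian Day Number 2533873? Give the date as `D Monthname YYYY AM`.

The Gregorian equivalent of JDN 2533873 is 29 May 2225.
In the Coptic calendar that day is 19 Pashons 1941 AM.

19 Pashons 1941 AM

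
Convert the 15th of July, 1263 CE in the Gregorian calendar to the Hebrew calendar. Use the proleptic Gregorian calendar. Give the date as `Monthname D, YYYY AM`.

Tammuz 29, 5023 AM

Both dates share Julian Day Number 2182557; in the Hebrew calendar that is 29 Tammuz 5023 AM.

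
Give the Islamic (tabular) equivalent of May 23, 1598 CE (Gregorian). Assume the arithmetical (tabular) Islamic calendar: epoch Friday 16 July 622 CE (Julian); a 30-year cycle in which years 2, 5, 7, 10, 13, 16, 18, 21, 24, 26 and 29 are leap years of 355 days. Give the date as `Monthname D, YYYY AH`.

Julian Day Number of the source date = 2304860.
Converting JDN 2304860 to the tabular Islamic calendar gives 17 Shawwal 1006 AH.

Shawwal 17, 1006 AH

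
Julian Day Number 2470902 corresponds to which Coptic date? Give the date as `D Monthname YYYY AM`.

The Gregorian equivalent of JDN 2470902 is 30 December 2052.
In the Coptic calendar that day is 21 Koiak 1769 AM.

21 Koiak 1769 AM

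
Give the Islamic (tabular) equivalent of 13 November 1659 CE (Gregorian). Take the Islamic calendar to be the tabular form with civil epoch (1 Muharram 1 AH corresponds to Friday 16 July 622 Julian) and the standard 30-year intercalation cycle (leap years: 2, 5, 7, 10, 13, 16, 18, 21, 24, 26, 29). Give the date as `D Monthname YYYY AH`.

27 Safar 1070 AH

Julian Day Number of the source date = 2327314.
Converting JDN 2327314 to the tabular Islamic calendar gives 27 Safar 1070 AH.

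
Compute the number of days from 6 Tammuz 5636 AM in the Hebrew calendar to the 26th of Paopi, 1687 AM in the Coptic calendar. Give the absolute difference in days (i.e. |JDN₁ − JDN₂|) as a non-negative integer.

JDN of the first date = 2406434.
JDN of the second date = 2440896.
|2440896 − 2406434| = 34462.

34462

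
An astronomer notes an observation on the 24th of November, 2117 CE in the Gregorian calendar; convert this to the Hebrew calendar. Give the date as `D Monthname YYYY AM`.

29 Cheshvan 5878 AM

Julian Day Number of the source date = 2494606.
Converting JDN 2494606 to the Hebrew calendar gives 29 Cheshvan 5878 AM.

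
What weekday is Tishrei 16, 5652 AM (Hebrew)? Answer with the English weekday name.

Sunday

Equivalently 18 October 1891 Gregorian, JDN 2412024.
Since JDN mod 7 = 6 (0 = Monday), the day is Sunday.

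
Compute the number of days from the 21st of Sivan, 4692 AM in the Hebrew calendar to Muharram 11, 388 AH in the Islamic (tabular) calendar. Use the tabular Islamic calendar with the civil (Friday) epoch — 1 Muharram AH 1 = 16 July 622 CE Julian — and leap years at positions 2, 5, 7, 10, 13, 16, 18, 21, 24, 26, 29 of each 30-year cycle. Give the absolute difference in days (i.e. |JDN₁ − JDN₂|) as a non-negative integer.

23971

First date → JDN 2061619; second date → JDN 2085590.
The interval is |2061619 − 2085590| = 23971 days.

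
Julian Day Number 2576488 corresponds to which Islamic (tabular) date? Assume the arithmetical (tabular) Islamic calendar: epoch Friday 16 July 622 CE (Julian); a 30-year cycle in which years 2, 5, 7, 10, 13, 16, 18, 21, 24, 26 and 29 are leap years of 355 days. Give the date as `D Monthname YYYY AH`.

JDN 2576488 is 31 January 2342 in the Gregorian calendar.
In the tabular Islamic calendar that day is 22 Rabi' al-Thani 1773 AH.

22 Rabi' al-Thani 1773 AH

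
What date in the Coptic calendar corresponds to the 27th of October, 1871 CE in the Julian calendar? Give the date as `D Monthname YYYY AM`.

The source date corresponds to 8 November 1871 in the Gregorian calendar (JDN 2404740).
That day falls on 29 Paopi 1588 AM in the Coptic calendar.

29 Paopi 1588 AM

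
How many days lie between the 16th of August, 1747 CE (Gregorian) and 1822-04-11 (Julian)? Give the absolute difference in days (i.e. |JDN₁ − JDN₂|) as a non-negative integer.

JDN of the first date = 2359366.
JDN of the second date = 2386644.
|2386644 − 2359366| = 27278.

27278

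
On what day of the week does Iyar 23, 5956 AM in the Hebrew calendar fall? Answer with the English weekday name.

Sunday

In the Gregorian calendar this is 22 May 2196 (JDN 2523275).
Since JDN mod 7 = 6 (0 = Monday), the day is Sunday.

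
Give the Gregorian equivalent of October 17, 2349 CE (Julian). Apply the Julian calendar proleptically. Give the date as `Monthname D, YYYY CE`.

For dates in this range the Gregorian date is 16 days ahead of the Julian.
17 October 2349 Julian + 16 days → 2 November 2349 Gregorian.

November 2, 2349 CE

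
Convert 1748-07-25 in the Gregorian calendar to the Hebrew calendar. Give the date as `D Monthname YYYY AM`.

29 Tammuz 5508 AM

Both dates share Julian Day Number 2359710; in the Hebrew calendar that is 29 Tammuz 5508 AM.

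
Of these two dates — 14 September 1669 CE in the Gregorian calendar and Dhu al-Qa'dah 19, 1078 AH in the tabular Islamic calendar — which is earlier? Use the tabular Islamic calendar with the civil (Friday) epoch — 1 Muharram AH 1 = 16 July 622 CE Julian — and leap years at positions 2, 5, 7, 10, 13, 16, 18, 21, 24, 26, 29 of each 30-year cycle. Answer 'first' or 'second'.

second

First date → JDN 2330907; second date → JDN 2330406.
JDN 2330406 < JDN 2330907, so the second date is earlier.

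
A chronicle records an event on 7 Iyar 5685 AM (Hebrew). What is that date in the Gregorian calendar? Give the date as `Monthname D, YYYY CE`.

May 1, 1925 CE

Both dates share Julian Day Number 2424272; in the Gregorian calendar that is 1 May 1925 CE.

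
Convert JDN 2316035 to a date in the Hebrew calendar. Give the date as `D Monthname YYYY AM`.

JDN 2316035 is 26 December 1628 in the Gregorian calendar.
In the Hebrew calendar that day is 30 Kislev 5389 AM.

30 Kislev 5389 AM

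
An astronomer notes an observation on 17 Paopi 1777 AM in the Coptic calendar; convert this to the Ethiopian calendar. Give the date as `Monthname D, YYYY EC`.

The source date corresponds to 27 October 2060 in the Gregorian calendar (JDN 2473760).
That day falls on 17 Tikimt 2053 EC in the Ethiopian calendar.

Tikimt 17, 2053 EC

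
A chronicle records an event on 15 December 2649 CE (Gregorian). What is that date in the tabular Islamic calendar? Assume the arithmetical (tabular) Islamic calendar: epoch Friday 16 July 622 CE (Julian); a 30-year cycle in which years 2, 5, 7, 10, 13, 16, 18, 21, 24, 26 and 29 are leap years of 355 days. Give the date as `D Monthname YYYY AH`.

18 Sha'ban 2090 AH

Both dates share Julian Day Number 2688936; in the tabular Islamic calendar that is 18 Sha'ban 2090 AH.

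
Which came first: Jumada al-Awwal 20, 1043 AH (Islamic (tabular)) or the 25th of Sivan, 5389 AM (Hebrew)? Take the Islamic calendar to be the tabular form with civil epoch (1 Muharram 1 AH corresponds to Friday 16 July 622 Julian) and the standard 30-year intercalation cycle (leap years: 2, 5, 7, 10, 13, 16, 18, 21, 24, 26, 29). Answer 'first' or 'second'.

second

The two dates have Julian Day Numbers 2317827 and 2316207 respectively.
Since 2316207 < 2317827, the second date comes first.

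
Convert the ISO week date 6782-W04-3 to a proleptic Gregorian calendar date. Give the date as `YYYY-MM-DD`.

6782-01-27

ISO week 1 of 6782 is the week containing the first Thursday of 6782.
Week 4, day 3 (Wednesday) lands on 6782-01-27.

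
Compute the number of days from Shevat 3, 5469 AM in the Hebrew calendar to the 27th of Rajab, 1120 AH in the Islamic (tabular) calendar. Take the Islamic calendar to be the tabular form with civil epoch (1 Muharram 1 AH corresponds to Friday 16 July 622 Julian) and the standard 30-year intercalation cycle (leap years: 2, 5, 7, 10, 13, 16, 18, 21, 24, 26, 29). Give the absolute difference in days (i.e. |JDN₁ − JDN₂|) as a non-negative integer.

JDN of the first date = 2345273.
JDN of the second date = 2345179.
|2345179 − 2345273| = 94.

94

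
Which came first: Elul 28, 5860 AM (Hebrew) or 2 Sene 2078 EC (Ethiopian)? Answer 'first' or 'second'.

The two dates have Julian Day Numbers 2488344 and 2483116 respectively.
Since 2483116 < 2488344, the second date comes first.

second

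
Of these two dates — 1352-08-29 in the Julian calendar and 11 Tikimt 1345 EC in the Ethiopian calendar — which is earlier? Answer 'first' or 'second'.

first

First date → JDN 2215117; second date → JDN 2215157.
JDN 2215117 < JDN 2215157, so the first date is earlier.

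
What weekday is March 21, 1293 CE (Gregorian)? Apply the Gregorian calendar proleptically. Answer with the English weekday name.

JDN 2193399 mod 7 = 5, and JDN 0 was a Monday, so this is a Saturday.

Saturday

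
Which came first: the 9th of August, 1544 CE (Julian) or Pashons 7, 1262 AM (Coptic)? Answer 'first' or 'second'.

first

Converting both to JDN: 2285225 vs 2285856; the smaller is the first.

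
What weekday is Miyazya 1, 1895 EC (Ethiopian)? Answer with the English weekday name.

Equivalently 9 April 1903 Gregorian, JDN 2416214.
JDN 2416214 mod 7 = 3, and JDN 0 was a Monday, so this is a Thursday.

Thursday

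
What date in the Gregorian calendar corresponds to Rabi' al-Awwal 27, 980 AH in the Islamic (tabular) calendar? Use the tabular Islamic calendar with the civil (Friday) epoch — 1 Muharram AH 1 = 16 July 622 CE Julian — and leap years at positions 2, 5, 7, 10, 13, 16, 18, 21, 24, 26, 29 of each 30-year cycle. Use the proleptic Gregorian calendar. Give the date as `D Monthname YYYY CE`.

Julian Day Number of the source date = 2295450.
Converting JDN 2295450 to the Gregorian calendar gives 17 August 1572 CE.

17 August 1572 CE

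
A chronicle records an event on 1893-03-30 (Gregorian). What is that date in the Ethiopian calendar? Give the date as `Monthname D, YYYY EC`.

Both dates share Julian Day Number 2412553; in the Ethiopian calendar that is 22 Megabit 1885 EC.

Megabit 22, 1885 EC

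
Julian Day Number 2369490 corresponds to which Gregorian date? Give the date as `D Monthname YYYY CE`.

Counting from JDN 2299161 = 15 Oct 1582 gives an offset of 70329 days.

5 May 1775 CE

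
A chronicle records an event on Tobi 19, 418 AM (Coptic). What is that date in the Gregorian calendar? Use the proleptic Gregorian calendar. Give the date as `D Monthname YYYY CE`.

Julian Day Number of the source date = 1977477.
Converting JDN 1977477 to the Gregorian calendar gives 18 January 702 CE.

18 January 702 CE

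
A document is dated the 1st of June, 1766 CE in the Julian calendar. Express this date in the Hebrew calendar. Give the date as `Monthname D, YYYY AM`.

Both dates share Julian Day Number 2366241; in the Hebrew calendar that is 5 Tammuz 5526 AM.

Tammuz 5, 5526 AM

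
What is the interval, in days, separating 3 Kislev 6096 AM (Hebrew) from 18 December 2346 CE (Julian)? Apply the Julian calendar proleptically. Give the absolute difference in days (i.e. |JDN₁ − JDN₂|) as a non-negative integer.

First date → JDN 2574223; second date → JDN 2578286.
The interval is |2574223 − 2578286| = 4063 days.

4063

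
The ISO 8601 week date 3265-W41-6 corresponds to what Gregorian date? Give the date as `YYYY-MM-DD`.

3265-10-10

ISO week 1 of 3265 is the week containing the first Thursday of 3265.
Week 41, day 6 (Saturday) lands on 3265-10-10.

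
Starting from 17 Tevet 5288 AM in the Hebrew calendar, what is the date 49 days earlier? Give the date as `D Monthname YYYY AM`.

Counting 49 days back from JDN 2279138 reaches JDN 2279089, which is 27 Cheshvan 5288 AM.

27 Cheshvan 5288 AM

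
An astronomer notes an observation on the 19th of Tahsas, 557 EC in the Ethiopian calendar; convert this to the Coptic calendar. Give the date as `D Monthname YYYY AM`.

Julian Day Number of the source date = 1927408.
Converting JDN 1927408 to the Coptic calendar gives 19 Koiak 281 AM.

19 Koiak 281 AM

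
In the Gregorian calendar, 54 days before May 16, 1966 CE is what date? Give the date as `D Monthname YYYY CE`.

23 March 1966 CE

The starting date is JDN 2439262; 2439262 − 54 = 2439208.
JDN 2439208 corresponds to 23 March 1966 CE.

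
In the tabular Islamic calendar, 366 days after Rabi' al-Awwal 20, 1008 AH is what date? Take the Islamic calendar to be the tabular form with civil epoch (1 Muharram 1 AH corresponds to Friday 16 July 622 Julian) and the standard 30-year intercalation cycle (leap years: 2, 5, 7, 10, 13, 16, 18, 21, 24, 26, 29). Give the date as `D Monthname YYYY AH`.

1 Rabi' al-Thani 1009 AH

Counting 366 days forward from JDN 2305365 reaches JDN 2305731, which is 1 Rabi' al-Thani 1009 AH.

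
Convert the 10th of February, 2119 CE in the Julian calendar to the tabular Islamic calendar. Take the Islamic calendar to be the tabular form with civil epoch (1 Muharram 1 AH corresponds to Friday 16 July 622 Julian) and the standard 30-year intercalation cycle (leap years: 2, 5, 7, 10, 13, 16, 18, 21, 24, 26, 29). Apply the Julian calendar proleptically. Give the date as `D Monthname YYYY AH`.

14 Rajab 1543 AH

Julian Day Number of the source date = 2495063.
Converting JDN 2495063 to the tabular Islamic calendar gives 14 Rajab 1543 AH.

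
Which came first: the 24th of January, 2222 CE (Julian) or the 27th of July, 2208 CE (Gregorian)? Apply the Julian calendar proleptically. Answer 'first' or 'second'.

The two dates have Julian Day Numbers 2532667 and 2527723 respectively.
Since 2527723 < 2532667, the second date comes first.

second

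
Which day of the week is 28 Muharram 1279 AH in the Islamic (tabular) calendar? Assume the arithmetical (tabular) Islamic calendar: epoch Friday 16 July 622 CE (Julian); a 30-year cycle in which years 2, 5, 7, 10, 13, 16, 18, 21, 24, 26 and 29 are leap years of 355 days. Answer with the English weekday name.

Equivalently 26 July 1862 Gregorian, JDN 2401348.
Since JDN mod 7 = 5 (0 = Monday), the day is Saturday.

Saturday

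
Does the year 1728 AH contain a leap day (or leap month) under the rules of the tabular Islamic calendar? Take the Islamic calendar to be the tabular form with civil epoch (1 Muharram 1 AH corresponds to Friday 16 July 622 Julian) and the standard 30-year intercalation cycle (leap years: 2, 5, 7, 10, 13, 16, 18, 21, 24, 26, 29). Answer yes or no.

yes

Year 1728 AH is year 18 of its 30-year cycle; leap positions are 2, 5, 7, 10, 13, 16, 18, 21, 24, 26, 29, so it is a leap year (355 days).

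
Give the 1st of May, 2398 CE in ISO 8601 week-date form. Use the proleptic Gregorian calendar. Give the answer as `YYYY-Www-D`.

2398-W18-5

The weekday is Friday (ISO weekday 5).
That Friday belongs to ISO week 18 of ISO year 2398.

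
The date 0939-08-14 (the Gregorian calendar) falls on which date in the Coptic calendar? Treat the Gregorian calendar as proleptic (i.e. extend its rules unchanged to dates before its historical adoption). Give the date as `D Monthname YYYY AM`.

Julian Day Number of the source date = 2064248.
Converting JDN 2064248 to the Coptic calendar gives 16 Mesori 655 AM.

16 Mesori 655 AM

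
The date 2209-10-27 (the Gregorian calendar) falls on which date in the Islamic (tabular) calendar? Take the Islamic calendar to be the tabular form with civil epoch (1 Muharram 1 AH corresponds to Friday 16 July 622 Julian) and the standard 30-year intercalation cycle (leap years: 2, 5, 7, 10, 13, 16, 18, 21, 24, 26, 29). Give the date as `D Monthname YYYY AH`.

Julian Day Number of the source date = 2528180.
Converting JDN 2528180 to the tabular Islamic calendar gives 27 Dhu al-Hijjah 1636 AH.

27 Dhu al-Hijjah 1636 AH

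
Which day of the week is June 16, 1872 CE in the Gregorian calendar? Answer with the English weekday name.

Sunday

JDN 2404961 mod 7 = 6, and JDN 0 was a Monday, so this is a Sunday.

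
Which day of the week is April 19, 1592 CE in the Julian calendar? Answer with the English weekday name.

In the Gregorian calendar this is 29 April 1592 (JDN 2302645).
2302645 ≡ 2 (mod 7); counting from Monday = 0 gives Wednesday.

Wednesday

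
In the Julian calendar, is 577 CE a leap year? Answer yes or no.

no

577 mod 4 = 1, so it is a common year in the Julian calendar.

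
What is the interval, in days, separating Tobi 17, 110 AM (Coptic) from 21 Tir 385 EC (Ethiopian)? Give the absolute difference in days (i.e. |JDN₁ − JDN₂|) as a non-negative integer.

361

First date → JDN 1864978; second date → JDN 1864617.
The interval is |1864978 − 1864617| = 361 days.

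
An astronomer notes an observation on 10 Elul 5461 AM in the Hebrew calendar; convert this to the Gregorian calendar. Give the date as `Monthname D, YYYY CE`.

Julian Day Number of the source date = 2342593.
Converting JDN 2342593 to the Gregorian calendar gives 13 September 1701 CE.

September 13, 1701 CE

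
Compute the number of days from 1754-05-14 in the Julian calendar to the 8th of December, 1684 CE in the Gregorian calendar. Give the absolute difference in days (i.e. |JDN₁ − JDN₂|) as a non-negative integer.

25369

First date → JDN 2361840; second date → JDN 2336471.
The interval is |2361840 − 2336471| = 25369 days.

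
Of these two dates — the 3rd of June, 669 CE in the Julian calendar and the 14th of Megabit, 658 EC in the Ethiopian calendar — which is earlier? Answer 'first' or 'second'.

second

First date → JDN 1965564; second date → JDN 1964383.
JDN 1964383 < JDN 1965564, so the second date is earlier.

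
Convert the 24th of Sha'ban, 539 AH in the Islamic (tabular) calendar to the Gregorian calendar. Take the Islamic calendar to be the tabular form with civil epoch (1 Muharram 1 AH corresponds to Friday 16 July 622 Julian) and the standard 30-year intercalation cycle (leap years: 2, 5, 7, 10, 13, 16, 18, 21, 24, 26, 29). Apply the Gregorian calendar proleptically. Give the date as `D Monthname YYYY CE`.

Both dates share Julian Day Number 2139319; in the Gregorian calendar that is 26 February 1145 CE.

26 February 1145 CE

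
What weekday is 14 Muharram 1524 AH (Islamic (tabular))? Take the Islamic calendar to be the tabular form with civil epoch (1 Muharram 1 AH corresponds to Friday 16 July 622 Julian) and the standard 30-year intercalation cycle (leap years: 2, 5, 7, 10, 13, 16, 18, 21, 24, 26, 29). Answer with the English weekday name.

In the Gregorian calendar this is 25 March 2100 (JDN 2488153).
JDN 2488153 mod 7 = 3, and JDN 0 was a Monday, so this is a Thursday.

Thursday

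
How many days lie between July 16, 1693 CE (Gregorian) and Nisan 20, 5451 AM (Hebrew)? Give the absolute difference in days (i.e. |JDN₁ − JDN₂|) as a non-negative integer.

819

JDN of the first date = 2339613.
JDN of the second date = 2338794.
|2338794 − 2339613| = 819.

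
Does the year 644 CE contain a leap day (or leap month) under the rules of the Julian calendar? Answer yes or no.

644 mod 4 = 0, so it is a leap year in the Julian calendar.

yes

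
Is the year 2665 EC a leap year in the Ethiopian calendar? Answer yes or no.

2665 mod 4 = 1; in the Ethiopian calendar a year is leap when year mod 4 = 3, so it is a common year.

no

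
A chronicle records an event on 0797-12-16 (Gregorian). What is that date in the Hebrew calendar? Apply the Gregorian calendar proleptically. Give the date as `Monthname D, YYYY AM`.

Tevet 19, 4558 AM

Julian Day Number of the source date = 2012508.
Converting JDN 2012508 to the Hebrew calendar gives 19 Tevet 4558 AM.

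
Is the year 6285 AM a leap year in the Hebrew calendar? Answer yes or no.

no

Hebrew year 6285 is year 15 of its 19-year Metonic cycle; leap years are at positions 3, 6, 8, 11, 14, 17, 19, so it is a common year (12 months).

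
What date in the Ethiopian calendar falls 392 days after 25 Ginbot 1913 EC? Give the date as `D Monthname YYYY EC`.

22 Sene 1914 EC

JDN of 25 Ginbot 1913 EC = 2422843.
2422843 + 392 = 2423235.
JDN 2423235 in the Ethiopian calendar is 22 Sene 1914 EC.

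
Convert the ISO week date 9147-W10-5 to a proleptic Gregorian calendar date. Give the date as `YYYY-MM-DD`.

ISO week 1 of 9147 is the week containing the first Thursday of 9147.
Week 10, day 5 (Friday) lands on 9147-03-07.

9147-03-07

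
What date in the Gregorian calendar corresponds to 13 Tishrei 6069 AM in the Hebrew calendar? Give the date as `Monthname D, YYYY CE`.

September 29, 2308 CE

Both dates share Julian Day Number 2564311; in the Gregorian calendar that is 29 September 2308 CE.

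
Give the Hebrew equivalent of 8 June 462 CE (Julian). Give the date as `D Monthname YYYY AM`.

Both dates share Julian Day Number 1889962; in the Hebrew calendar that is 25 Sivan 4222 AM.

25 Sivan 4222 AM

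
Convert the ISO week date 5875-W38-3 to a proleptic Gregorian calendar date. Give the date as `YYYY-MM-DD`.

ISO week 1 of 5875 is the week containing the first Thursday of 5875.
Week 38, day 3 (Wednesday) lands on 5875-09-22.

5875-09-22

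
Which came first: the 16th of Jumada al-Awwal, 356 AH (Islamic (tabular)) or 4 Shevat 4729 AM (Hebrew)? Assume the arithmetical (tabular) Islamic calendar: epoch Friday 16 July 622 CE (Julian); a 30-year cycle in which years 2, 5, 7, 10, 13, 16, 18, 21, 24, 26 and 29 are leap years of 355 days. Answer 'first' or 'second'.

first

The two dates have Julian Day Numbers 2074373 and 2074981 respectively.
Since 2074373 < 2074981, the first date comes first.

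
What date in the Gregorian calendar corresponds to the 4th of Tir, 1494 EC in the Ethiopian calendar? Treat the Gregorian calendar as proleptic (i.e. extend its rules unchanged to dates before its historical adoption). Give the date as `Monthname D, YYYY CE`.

Both dates share Julian Day Number 2269662; in the Gregorian calendar that is 9 January 1502 CE.

January 9, 1502 CE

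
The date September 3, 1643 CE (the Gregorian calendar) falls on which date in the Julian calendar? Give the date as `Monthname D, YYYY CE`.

At this point the Julian calendar is 10 days behind the Gregorian.
3 September 1643 Gregorian − 10 days → 24 August 1643 Julian.

August 24, 1643 CE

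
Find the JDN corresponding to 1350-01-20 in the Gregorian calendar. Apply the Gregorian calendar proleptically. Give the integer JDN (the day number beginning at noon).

2214157

JDN 2451545 is 1 January 2000 CE (Gregorian); the target day is −237388 days from there, so JDN = 2214157.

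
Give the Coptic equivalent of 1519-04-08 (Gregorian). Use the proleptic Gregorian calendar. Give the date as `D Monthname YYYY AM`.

Both dates share Julian Day Number 2275960; in the Coptic calendar that is 3 Parmouti 1235 AM.

3 Parmouti 1235 AM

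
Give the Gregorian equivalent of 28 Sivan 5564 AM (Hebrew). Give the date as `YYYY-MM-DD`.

1804-06-07

Julian Day Number of the source date = 2380115.
Converting JDN 2380115 to the Gregorian calendar gives 7 June 1804 CE.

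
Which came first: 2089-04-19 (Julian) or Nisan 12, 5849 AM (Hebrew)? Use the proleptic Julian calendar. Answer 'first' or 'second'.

second

Converting both to JDN: 2484174 vs 2484134; the smaller is the second.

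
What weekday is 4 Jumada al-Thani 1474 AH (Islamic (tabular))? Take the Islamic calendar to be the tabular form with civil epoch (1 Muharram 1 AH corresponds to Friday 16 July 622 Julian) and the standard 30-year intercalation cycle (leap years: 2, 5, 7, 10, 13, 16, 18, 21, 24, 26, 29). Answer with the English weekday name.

In the Gregorian calendar this is 5 February 2052 (JDN 2470573).
2470573 ≡ 0 (mod 7); counting from Monday = 0 gives Monday.

Monday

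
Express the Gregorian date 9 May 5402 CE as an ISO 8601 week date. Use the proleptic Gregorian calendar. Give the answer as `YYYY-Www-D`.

The weekday is Sunday (ISO weekday 7).
That Sunday belongs to ISO week 18 of ISO year 5402.

5402-W18-7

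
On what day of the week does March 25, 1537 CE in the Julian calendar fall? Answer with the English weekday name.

In the proleptic Gregorian calendar this is 4 April 1537 (JDN 2282531).
JDN 2282531 mod 7 = 6, and JDN 0 was a Monday, so this is a Sunday.

Sunday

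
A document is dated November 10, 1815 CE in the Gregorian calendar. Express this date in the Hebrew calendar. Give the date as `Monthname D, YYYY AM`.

Cheshvan 7, 5576 AM

Julian Day Number of the source date = 2384288.
Converting JDN 2384288 to the Hebrew calendar gives 7 Cheshvan 5576 AM.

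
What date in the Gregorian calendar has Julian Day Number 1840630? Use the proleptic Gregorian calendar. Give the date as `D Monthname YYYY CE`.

17 May 327 CE

Counting from JDN 2299161 = 15 Oct 1582 gives an offset of -458531 days.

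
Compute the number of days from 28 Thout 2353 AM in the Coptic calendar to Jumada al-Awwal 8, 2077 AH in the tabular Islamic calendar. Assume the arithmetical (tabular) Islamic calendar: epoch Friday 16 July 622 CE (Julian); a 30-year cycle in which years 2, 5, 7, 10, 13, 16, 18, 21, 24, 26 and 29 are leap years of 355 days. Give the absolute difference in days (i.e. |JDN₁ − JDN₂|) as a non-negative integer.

First date → JDN 2684125; second date → JDN 2684230.
The interval is |2684125 − 2684230| = 105 days.

105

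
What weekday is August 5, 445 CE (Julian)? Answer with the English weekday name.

Sunday

In the proleptic Gregorian calendar this is 6 August 445 (JDN 1883811).
1883811 ≡ 6 (mod 7); counting from Monday = 0 gives Sunday.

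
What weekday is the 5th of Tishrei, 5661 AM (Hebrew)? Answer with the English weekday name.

Friday

This is JDN 2415291 (28 September 1900 Gregorian).
2415291 ≡ 4 (mod 7); counting from Monday = 0 gives Friday.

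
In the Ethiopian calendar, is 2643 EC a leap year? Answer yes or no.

2643 mod 4 = 3; in the Ethiopian calendar a year is leap when year mod 4 = 3, so it is a leap year.

yes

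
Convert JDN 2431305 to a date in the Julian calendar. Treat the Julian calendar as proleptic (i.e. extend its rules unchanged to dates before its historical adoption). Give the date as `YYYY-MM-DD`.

The Gregorian equivalent of JDN 2431305 is 2 August 1944.
In the Julian calendar that day is 1944-07-20.

1944-07-20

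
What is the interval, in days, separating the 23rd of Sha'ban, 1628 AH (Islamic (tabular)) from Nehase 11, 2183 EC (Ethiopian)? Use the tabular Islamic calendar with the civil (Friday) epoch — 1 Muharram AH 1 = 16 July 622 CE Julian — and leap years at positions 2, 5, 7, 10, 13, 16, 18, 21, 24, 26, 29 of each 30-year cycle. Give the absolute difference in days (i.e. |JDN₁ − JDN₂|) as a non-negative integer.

3688

JDN of the first date = 2525224.
JDN of the second date = 2521536.
|2521536 − 2525224| = 3688.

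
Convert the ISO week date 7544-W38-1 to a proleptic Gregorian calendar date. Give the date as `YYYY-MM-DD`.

ISO week 1 of 7544 is the week containing the first Thursday of 7544.
Week 38, day 1 (Monday) lands on 7544-09-18.

7544-09-18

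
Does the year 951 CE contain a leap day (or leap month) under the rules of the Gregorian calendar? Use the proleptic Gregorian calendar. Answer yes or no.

no

951 is not divisible by 4, so it is a common year.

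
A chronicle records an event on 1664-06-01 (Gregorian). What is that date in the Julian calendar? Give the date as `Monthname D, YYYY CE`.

May 22, 1664 CE

The Julian–Gregorian offset here is 10 days (Julian trailing).
1 June 1664 Gregorian − 10 days → 22 May 1664 Julian.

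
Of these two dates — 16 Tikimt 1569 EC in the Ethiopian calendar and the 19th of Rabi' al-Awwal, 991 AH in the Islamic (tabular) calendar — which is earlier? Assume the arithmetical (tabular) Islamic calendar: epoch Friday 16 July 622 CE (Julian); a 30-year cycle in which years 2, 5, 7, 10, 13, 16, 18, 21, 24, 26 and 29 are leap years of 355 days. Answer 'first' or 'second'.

first

First date → JDN 2296978; second date → JDN 2299340.
JDN 2296978 < JDN 2299340, so the first date is earlier.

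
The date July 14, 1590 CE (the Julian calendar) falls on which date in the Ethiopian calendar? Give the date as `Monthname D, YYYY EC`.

Julian Day Number of the source date = 2302000.
Converting JDN 2302000 to the Ethiopian calendar gives 20 Hamle 1582 EC.

Hamle 20, 1582 EC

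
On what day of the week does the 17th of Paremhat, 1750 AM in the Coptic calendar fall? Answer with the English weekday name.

Sunday

In the Gregorian calendar this is 26 March 2034 (JDN 2464048).
2464048 ≡ 6 (mod 7); counting from Monday = 0 gives Sunday.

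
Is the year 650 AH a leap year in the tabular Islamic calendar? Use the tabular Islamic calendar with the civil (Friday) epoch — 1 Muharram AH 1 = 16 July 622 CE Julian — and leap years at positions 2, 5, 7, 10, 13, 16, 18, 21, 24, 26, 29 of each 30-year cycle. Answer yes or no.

Year 650 AH is year 20 of its 30-year cycle; leap positions are 2, 5, 7, 10, 13, 16, 18, 21, 24, 26, 29, so it is a common year (354 days).

no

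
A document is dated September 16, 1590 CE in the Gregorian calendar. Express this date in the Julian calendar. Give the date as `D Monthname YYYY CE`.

6 September 1590 CE

The Julian–Gregorian offset here is 10 days (Julian trailing).
16 September 1590 Gregorian − 10 days → 6 September 1590 Julian.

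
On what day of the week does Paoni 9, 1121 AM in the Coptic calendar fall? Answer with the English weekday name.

Wednesday

Equivalently 12 June 1405 Gregorian, JDN 2234388.
JDN 2234388 mod 7 = 2, and JDN 0 was a Monday, so this is a Wednesday.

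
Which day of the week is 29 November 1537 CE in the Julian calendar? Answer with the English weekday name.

Thursday

This is JDN 2282780 (9 December 1537 Gregorian).
2282780 ≡ 3 (mod 7); counting from Monday = 0 gives Thursday.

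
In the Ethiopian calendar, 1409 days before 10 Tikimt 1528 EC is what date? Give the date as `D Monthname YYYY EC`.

The starting date is JDN 2281997; 2281997 − 1409 = 2280588.
JDN 2280588 corresponds to 2 Tahsas 1524 EC.

2 Tahsas 1524 EC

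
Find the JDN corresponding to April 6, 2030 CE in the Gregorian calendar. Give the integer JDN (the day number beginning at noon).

JDN 2400001 is 17 November 1858 CE (Gregorian), MJD 0; the target day is +62597 days from there, so JDN = 2462598.

2462598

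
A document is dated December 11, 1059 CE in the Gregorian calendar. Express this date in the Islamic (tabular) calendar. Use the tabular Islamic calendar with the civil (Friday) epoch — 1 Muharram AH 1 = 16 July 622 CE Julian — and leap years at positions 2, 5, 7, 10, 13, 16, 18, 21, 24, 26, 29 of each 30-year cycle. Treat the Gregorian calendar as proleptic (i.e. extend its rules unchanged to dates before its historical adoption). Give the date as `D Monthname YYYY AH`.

Julian Day Number of the source date = 2108196.
Converting JDN 2108196 to the tabular Islamic calendar gives 26 Shawwal 451 AH.

26 Shawwal 451 AH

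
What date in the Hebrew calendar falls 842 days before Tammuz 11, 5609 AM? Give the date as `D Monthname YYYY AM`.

Counting 842 days back from JDN 2396575 reaches JDN 2395733, which is 24 Adar 5607 AM.

24 Adar 5607 AM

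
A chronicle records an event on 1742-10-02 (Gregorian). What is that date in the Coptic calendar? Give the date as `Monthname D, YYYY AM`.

Thout 24, 1459 AM

Both dates share Julian Day Number 2357587; in the Coptic calendar that is 24 Thout 1459 AM.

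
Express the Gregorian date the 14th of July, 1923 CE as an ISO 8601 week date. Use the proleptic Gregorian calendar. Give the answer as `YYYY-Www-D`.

1923-W28-6

The weekday is Saturday (ISO weekday 6).
That Saturday belongs to ISO week 28 of ISO year 1923.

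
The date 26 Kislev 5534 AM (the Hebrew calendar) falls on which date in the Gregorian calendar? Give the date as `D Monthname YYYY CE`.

11 December 1773 CE

Both dates share Julian Day Number 2368980; in the Gregorian calendar that is 11 December 1773 CE.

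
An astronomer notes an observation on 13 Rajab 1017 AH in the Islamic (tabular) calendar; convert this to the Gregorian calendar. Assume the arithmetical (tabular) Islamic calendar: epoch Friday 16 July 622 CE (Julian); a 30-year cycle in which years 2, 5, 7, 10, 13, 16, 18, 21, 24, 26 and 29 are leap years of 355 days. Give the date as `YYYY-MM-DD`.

1608-10-23

Both dates share Julian Day Number 2308666; in the Gregorian calendar that is 23 October 1608 CE.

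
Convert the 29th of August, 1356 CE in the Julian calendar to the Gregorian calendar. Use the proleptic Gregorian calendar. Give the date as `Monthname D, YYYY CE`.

At this point the Julian calendar is 8 days behind the Gregorian.
29 August 1356 Julian + 8 days → 6 September 1356 Gregorian.

September 6, 1356 CE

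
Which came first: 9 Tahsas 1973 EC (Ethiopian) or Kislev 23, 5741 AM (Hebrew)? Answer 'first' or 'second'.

First date → JDN 2444592; second date → JDN 2444575.
JDN 2444575 < JDN 2444592, so the second date is earlier.

second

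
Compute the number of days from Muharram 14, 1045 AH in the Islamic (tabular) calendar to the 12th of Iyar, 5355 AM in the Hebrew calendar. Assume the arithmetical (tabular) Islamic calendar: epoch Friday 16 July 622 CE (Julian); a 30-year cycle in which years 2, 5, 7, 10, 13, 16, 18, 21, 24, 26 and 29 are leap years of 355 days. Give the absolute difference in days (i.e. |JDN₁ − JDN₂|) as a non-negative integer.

First date → JDN 2318412; second date → JDN 2303732.
The interval is |2318412 − 2303732| = 14680 days.

14680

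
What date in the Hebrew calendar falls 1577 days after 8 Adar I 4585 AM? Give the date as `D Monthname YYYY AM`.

20 Sivan 4589 AM

The starting date is JDN 2022419; 2022419 + 1577 = 2023996.
JDN 2023996 corresponds to 20 Sivan 4589 AM.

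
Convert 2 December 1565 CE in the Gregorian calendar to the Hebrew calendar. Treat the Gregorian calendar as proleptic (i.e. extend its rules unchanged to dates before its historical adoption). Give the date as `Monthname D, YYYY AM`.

Kislev 29, 5326 AM

Julian Day Number of the source date = 2293000.
Converting JDN 2293000 to the Hebrew calendar gives 29 Kislev 5326 AM.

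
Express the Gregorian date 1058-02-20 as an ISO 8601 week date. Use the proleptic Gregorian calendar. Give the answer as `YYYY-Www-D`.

1058-W07-6

The weekday is Saturday (ISO weekday 6).
That Saturday belongs to ISO week 7 of ISO year 1058.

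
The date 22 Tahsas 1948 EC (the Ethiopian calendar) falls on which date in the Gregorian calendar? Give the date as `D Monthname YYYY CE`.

1 January 1956 CE

Julian Day Number of the source date = 2435474.
Converting JDN 2435474 to the Gregorian calendar gives 1 January 1956 CE.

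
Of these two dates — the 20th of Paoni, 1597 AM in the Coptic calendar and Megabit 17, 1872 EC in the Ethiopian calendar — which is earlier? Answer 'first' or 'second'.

The two dates have Julian Day Numbers 2408258 and 2407800 respectively.
Since 2407800 < 2408258, the second date comes first.

second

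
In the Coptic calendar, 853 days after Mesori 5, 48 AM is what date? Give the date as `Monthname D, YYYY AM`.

JDN of Mesori 5, 48 AM = 1842531.
1842531 + 853 = 1843384.
JDN 1843384 in the Coptic calendar is Koiak 3, 51 AM.

Koiak 3, 51 AM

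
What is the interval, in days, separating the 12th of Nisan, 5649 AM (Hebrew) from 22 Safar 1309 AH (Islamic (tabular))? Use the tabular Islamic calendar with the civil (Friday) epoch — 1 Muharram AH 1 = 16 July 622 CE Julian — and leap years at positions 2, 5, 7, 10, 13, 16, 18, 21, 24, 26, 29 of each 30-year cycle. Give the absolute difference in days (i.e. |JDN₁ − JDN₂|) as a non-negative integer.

897

JDN of the first date = 2411106.
JDN of the second date = 2412003.
|2412003 − 2411106| = 897.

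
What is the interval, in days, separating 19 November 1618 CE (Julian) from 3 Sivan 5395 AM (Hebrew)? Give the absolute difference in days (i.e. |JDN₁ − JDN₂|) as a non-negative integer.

First date → JDN 2312355; second date → JDN 2318371.
The interval is |2312355 − 2318371| = 6016 days.

6016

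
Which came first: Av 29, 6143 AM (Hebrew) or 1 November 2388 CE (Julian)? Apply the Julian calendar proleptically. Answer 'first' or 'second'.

first

The two dates have Julian Day Numbers 2591673 and 2593580 respectively.
Since 2591673 < 2593580, the first date comes first.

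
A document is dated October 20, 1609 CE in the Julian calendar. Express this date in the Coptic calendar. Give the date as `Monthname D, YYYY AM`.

Paopi 23, 1326 AM

Julian Day Number of the source date = 2309038.
Converting JDN 2309038 to the Coptic calendar gives 23 Paopi 1326 AM.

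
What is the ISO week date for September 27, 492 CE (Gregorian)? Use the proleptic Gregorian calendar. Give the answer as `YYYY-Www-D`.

The weekday is Saturday (ISO weekday 6).
That Saturday belongs to ISO week 39 of ISO year 492.

0492-W39-6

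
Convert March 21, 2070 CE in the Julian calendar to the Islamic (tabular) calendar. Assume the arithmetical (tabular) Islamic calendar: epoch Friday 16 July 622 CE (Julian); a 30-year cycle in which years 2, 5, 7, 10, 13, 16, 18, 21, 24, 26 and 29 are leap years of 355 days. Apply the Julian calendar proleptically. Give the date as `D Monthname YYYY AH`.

21 Safar 1493 AH

The source date corresponds to 3 April 2070 in the Gregorian calendar (JDN 2477205).
That day falls on 21 Safar 1493 AH in the tabular Islamic calendar.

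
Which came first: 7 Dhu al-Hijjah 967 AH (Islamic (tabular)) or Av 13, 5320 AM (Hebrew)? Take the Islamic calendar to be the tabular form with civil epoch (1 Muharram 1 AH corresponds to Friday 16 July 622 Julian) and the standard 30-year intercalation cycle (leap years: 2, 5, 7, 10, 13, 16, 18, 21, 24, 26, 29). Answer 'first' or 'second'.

second

First date → JDN 2291089; second date → JDN 2291065.
JDN 2291065 < JDN 2291089, so the second date is earlier.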